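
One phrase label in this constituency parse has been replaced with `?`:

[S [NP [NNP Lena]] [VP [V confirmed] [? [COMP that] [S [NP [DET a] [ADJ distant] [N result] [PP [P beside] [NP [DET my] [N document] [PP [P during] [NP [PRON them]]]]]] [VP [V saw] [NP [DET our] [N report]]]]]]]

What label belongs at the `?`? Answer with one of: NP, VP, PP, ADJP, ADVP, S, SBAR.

Looking at what the `?` directly dominates — COMP 'that', S — this is a subordinate clause (SBAR).

SBAR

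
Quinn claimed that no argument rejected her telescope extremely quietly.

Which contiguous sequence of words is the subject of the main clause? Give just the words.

Quinn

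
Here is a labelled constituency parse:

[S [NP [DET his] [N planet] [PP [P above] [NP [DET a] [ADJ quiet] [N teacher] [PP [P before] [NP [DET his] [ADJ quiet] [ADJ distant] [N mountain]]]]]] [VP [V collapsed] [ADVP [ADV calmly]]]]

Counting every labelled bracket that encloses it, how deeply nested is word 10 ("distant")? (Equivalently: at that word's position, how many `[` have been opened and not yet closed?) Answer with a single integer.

7

Counting open brackets not yet closed at "distant": [S [NP [PP [NP [PP [NP [ADJ = 7.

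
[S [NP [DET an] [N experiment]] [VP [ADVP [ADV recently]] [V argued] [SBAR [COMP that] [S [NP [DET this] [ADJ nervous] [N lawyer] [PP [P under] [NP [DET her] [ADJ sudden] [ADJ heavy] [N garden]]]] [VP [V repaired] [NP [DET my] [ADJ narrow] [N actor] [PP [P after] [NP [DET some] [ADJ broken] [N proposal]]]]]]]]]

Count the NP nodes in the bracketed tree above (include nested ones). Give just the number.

Listing each NP by its span: [NP an experiment]; [NP this nervous lawyer under her sudden heavy garden]; [NP her sudden heavy garden]; [NP my narrow actor after some broken proposal]; [NP some broken proposal] — that makes 5.

5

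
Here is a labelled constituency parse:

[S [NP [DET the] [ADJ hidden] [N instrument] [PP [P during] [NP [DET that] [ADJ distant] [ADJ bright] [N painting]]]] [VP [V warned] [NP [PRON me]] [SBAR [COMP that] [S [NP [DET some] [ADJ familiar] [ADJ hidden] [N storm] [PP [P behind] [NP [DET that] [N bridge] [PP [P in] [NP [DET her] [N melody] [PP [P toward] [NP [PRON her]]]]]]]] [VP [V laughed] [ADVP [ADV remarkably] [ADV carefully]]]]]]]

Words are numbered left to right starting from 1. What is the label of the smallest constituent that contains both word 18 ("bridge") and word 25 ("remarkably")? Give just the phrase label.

Word 18 lies under S → VP → SBAR → S → NP → PP → NP → N; word 25 lies under S → VP → SBAR → S → VP → ADVP → ADV. The lowest shared node is the S.

S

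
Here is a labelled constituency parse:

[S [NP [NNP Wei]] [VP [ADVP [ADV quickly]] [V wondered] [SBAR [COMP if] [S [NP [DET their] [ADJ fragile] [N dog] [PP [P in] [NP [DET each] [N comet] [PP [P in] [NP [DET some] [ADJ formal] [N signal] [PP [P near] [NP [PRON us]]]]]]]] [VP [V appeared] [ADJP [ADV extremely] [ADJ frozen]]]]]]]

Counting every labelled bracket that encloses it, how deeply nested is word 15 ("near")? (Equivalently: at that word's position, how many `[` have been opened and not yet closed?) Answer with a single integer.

11

Path from the root down to the word: S → VP → SBAR → S → NP → PP → NP → PP → NP → PP → P. That is 11 enclosing brackets.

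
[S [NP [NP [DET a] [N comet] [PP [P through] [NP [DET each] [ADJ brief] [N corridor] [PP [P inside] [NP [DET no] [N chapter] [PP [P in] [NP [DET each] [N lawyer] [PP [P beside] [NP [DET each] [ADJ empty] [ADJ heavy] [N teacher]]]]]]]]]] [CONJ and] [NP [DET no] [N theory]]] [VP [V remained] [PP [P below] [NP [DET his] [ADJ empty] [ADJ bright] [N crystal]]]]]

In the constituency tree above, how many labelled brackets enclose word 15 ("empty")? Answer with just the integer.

12

The word sits inside ADJ, which is inside NP, inside PP, inside NP, inside PP, inside NP, inside PP, inside NP, inside PP, inside NP, inside NP, inside S — 12 brackets in all.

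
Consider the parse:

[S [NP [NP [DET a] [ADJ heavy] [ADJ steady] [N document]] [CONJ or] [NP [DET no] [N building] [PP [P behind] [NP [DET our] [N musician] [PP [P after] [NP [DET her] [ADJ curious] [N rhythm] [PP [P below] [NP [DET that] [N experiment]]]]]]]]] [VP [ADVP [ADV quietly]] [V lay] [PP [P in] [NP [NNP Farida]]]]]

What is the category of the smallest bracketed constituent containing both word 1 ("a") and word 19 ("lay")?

S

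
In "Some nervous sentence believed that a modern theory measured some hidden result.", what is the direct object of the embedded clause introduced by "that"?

some hidden result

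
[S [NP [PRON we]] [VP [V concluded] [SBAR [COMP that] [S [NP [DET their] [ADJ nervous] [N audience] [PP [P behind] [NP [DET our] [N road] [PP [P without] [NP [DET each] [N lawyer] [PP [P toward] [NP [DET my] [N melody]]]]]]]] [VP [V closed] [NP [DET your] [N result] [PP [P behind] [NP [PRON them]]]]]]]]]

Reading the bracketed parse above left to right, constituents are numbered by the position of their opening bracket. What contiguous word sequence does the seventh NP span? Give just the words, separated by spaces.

The NP opening brackets appear, in order, over: "we"; "their nervous audience behind our road without each lawyer toward my melody"; "our road without each lawyer toward my melody"; "each lawyer toward my melody"; "my melody"; "your result behind them"; "them". The seventh one spans "them".

them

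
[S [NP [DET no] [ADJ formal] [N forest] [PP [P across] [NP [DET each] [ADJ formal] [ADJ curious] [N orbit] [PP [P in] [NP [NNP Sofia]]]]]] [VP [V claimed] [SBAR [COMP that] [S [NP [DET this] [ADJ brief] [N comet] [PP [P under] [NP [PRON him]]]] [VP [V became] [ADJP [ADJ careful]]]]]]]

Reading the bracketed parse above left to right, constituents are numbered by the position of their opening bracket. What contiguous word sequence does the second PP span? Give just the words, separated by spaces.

in Sofia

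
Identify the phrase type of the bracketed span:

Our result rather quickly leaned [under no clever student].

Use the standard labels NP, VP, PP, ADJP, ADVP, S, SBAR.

PP

The bracketed span "under no clever student" is headed by "under", making it a prepositional phrase (PP).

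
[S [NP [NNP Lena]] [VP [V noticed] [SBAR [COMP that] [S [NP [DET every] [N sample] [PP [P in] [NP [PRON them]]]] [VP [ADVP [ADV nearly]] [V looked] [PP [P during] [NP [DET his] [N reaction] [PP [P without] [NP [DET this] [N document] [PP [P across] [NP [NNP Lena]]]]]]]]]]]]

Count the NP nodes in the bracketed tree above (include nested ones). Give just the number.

6

Listing each NP by its span: [NP Lena]; [NP every sample in them]; [NP them]; [NP his reaction without this document across Lena]; [NP this document across Lena]; [NP Lena] — that makes 6.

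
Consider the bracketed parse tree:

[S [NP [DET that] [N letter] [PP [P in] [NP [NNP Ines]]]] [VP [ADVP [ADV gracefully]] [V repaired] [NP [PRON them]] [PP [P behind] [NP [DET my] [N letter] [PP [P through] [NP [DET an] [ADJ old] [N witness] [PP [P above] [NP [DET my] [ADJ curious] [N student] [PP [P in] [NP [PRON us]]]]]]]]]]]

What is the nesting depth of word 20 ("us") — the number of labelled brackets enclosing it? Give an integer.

11

The word sits inside PRON, which is inside NP, inside PP, inside NP, inside PP, inside NP, inside PP, inside NP, inside PP, inside VP, inside S — 11 brackets in all.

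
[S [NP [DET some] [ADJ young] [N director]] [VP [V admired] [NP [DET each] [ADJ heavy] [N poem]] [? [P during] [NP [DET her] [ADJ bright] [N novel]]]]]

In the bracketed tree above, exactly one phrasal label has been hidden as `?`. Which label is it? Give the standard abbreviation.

Looking at what the `?` directly dominates — P 'during', NP — this is a prepositional phrase (PP).

PP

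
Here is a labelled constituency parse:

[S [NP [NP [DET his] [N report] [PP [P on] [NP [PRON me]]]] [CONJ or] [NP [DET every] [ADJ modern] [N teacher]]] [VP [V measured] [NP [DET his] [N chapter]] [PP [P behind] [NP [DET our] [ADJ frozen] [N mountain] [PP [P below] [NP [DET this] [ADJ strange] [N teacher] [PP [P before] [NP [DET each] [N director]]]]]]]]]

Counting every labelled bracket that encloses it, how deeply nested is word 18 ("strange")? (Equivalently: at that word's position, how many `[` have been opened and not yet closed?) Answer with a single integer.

The word sits inside ADJ, which is inside NP, inside PP, inside NP, inside PP, inside VP, inside S — 7 brackets in all.

7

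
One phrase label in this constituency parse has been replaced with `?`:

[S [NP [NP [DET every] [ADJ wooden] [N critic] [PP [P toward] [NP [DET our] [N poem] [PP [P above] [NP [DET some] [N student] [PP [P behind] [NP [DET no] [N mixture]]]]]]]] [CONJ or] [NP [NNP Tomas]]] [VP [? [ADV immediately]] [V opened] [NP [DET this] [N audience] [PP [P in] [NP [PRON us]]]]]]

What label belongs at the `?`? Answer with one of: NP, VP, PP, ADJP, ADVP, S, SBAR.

The `?` node immediately contains: ADV 'immediately'. That is the internal structure of an adverb phrase, so the label is ADVP.

ADVP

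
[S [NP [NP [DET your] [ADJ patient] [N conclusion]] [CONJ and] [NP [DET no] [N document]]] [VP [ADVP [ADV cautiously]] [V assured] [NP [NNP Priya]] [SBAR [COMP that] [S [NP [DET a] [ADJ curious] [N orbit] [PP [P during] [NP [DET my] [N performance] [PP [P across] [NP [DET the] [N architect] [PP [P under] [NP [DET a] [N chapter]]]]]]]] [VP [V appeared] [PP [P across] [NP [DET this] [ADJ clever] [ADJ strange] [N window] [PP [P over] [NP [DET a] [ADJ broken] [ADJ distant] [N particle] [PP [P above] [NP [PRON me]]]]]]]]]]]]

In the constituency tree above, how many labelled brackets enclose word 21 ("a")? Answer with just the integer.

12

The word sits inside DET, which is inside NP, inside PP, inside NP, inside PP, inside NP, inside PP, inside NP, inside S, inside SBAR, inside VP, inside S — 12 brackets in all.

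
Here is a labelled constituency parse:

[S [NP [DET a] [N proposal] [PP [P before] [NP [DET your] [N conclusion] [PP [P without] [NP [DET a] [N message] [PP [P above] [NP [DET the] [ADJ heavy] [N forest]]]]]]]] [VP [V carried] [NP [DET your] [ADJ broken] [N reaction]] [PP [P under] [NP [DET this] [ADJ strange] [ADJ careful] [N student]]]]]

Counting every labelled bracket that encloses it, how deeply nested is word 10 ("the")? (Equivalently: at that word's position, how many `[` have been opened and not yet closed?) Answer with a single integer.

9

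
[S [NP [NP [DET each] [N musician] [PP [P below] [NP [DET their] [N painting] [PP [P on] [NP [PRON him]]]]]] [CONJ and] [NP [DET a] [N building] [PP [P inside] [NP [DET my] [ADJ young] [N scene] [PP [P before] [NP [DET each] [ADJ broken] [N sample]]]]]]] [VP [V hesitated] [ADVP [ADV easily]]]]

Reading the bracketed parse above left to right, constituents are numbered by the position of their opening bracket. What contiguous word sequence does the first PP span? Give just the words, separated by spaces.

In left-to-right order the PP constituents are "below their painting on him"; "on him"; "inside my young scene before each broken sample"; "before each broken sample". Number 1 is "below their painting on him".

below their painting on him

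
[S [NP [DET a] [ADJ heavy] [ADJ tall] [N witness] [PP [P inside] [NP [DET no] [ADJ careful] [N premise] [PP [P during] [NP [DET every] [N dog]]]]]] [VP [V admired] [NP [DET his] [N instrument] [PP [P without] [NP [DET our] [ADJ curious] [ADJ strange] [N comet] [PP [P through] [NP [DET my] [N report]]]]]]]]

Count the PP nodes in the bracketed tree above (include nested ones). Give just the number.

Listing each PP by its span: [PP inside no careful premise during every dog]; [PP during every dog]; [PP without our curious strange comet through my report]; [PP through my report] — that makes 4.

4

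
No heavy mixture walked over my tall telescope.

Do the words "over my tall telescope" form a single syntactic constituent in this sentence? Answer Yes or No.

The sequence corresponds to a single PP node — the prepositional phrase "over my tall telescope".

Yes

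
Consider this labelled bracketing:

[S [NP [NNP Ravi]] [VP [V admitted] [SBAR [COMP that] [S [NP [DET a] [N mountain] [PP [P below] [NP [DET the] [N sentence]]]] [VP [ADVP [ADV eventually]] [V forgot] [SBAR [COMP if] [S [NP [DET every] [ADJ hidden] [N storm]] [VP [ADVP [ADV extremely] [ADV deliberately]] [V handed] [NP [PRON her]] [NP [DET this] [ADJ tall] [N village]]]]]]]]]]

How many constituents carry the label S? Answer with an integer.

3

Scanning left to right, an opening `[S` appears at word positions 1, 4, 12 — 3 in total.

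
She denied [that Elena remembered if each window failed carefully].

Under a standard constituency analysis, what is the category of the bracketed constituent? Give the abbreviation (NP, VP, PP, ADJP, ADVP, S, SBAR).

The bracketed span "that Elena remembered if each window failed carefully" is headed by "that", making it a subordinate clause (SBAR).

SBAR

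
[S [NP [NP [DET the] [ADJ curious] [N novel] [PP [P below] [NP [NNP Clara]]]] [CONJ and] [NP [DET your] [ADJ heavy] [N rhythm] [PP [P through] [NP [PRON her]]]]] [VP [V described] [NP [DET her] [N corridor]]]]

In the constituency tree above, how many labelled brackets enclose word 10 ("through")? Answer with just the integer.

5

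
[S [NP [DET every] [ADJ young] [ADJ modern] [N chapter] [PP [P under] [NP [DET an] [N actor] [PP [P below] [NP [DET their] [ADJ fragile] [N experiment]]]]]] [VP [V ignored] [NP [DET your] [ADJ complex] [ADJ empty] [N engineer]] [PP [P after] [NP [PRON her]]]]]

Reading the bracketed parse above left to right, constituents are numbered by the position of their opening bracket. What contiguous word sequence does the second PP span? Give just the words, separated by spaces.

below their fragile experiment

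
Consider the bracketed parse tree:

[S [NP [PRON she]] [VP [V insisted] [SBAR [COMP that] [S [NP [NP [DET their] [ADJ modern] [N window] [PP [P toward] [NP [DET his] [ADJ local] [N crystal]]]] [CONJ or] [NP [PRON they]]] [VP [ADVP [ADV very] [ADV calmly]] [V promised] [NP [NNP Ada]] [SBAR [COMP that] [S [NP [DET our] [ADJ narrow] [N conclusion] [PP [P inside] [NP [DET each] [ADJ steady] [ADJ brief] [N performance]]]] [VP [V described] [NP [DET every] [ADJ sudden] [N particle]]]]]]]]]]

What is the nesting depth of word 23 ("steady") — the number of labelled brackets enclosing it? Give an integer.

11

The word sits inside ADJ, which is inside NP, inside PP, inside NP, inside S, inside SBAR, inside VP, inside S, inside SBAR, inside VP, inside S — 11 brackets in all.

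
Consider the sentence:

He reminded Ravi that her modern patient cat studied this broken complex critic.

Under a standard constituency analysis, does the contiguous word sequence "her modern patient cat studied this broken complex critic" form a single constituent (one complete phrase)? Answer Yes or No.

"her modern patient cat studied this broken complex critic" is exactly the clause [S her modern patient cat studied this broken complex critic], a complete constituent.

Yes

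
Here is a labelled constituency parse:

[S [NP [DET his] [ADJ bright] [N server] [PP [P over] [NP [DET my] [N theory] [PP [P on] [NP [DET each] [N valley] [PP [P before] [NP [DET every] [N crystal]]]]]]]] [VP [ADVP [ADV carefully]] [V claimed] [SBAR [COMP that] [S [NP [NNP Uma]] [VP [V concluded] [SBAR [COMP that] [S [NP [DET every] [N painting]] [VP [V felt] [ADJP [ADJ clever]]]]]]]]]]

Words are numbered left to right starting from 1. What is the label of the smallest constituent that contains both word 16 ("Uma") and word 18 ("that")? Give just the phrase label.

Both words fall inside [S Uma concluded that every painting felt clever] (words 16–22), and no smaller constituent contains them both. Label: S.

S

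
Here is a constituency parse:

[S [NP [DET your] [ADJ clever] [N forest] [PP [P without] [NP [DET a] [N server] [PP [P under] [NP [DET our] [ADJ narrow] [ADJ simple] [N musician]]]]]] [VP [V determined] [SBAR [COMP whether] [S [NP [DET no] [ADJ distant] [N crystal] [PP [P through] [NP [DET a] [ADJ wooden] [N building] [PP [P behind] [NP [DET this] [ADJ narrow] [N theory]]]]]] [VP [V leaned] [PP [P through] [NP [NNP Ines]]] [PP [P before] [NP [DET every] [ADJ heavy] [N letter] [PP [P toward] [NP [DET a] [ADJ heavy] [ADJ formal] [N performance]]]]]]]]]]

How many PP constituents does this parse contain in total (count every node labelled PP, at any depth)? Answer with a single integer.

7

Scanning left to right, an opening `[PP` appears at word positions 4, 7, 17, 21, 26, 28, 32 — 7 in total.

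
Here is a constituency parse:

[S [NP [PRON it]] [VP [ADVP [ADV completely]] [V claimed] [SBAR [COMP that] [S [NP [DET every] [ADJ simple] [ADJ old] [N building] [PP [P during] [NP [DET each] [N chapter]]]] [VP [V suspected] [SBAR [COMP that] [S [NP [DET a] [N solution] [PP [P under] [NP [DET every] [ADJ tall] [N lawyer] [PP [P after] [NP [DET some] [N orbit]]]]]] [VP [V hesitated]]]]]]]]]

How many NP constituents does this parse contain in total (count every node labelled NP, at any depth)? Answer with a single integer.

6

The NP constituents are: [NP it]; [NP every simple old building during each chapter]; [NP each chapter]; [NP a solution under every tall lawyer after some orbit]; [NP every tall lawyer after some orbit]; [NP some orbit]. Total: 6.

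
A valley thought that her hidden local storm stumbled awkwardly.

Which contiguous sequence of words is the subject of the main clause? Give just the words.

a valley

"a valley" is the NP that combines with the VP headed by "thought" to form the main clause — the subject.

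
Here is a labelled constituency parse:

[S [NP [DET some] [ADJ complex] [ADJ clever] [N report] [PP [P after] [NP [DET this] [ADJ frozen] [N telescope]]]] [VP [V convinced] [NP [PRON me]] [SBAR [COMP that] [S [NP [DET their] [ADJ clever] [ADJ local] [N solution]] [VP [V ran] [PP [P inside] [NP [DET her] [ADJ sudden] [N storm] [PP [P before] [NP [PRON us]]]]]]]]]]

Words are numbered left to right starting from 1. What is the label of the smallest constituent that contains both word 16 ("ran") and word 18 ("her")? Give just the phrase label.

VP

The smallest bracket enclosing both words is [VP ran inside her sudden storm before us], so the label is VP.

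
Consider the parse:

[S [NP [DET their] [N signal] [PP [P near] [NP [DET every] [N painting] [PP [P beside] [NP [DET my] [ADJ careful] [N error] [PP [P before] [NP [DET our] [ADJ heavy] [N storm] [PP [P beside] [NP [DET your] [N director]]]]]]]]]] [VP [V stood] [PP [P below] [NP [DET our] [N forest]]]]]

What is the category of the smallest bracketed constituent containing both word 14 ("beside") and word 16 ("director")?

Both words fall inside [PP beside your director] (words 14–16), and no smaller constituent contains them both. Label: PP.

PP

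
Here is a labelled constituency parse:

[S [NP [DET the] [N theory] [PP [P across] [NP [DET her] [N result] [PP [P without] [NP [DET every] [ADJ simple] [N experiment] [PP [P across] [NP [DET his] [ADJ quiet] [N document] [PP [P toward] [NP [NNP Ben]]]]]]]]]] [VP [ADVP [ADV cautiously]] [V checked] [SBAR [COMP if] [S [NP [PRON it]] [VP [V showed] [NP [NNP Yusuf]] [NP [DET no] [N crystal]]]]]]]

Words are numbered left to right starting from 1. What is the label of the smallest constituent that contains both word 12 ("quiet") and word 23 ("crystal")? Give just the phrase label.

S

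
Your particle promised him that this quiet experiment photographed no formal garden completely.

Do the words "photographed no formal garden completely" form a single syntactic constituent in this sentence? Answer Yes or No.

These words form the whole verb phrase headed by "photographed", so yes — one constituent.

Yes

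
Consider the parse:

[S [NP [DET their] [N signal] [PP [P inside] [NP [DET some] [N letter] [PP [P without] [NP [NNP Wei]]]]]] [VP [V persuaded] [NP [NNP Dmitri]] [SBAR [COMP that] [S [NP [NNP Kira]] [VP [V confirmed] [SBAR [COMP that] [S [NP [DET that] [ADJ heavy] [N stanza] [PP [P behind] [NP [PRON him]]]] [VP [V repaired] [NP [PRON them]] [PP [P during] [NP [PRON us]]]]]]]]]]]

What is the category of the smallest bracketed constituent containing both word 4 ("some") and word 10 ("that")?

Word 4 lies under S → NP → PP → NP → DET; word 10 lies under S → VP → SBAR → COMP. The lowest shared node is the S.

S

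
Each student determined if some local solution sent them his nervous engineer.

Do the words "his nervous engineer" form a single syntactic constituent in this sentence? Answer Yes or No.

Yes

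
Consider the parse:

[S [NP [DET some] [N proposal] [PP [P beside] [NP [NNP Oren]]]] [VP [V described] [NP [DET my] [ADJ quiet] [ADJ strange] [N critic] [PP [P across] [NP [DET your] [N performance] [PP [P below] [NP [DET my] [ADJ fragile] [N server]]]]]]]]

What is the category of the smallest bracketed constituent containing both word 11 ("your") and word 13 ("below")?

NP

The smallest bracket enclosing both words is [NP your performance below my fragile server], so the label is NP.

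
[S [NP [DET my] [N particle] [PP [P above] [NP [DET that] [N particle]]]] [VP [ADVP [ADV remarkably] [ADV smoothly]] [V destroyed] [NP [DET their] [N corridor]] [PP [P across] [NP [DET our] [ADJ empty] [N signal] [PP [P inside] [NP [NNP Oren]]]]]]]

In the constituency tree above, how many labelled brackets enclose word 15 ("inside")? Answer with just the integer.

6

Counting open brackets not yet closed at "inside": [S [VP [PP [NP [PP [P = 6.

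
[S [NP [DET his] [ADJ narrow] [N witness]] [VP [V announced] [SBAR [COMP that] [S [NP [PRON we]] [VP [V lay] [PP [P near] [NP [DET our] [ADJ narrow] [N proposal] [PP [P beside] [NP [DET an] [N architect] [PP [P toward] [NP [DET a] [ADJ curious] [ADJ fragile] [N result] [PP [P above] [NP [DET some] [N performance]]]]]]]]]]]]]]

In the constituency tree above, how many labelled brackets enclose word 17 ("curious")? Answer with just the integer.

Path from the root down to the word: S → VP → SBAR → S → VP → PP → NP → PP → NP → PP → NP → ADJ. That is 12 enclosing brackets.

12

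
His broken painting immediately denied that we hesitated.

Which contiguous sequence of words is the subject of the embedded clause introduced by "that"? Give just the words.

we

In the embedded clause introduced by "that" the verb is "hesitated"; the NP preceding it, "we", is the subject.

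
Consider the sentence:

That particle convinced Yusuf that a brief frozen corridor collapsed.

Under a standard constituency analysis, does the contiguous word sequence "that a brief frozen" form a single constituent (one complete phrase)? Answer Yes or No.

"that" belongs to the complementizer "that" while "frozen" belongs to the clause "a brief frozen corridor collapsed"; a span that runs across that boundary is not a single phrase.

No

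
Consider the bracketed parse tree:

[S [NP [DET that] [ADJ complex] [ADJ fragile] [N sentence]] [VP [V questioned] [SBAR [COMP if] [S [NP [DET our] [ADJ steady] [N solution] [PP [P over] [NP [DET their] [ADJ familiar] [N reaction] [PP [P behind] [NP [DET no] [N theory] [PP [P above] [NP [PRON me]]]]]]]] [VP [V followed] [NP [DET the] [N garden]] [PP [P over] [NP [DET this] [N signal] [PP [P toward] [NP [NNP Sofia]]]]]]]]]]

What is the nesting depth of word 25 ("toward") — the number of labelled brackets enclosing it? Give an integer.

The word sits inside P, which is inside PP, inside NP, inside PP, inside VP, inside S, inside SBAR, inside VP, inside S — 9 brackets in all.

9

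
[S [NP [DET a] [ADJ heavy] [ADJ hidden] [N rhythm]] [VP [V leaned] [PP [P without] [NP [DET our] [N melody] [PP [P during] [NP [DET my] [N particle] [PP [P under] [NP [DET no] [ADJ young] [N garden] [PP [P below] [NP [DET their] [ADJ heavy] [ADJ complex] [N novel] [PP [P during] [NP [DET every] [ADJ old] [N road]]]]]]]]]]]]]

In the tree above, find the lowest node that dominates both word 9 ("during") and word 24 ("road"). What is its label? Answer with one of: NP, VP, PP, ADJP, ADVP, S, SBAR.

PP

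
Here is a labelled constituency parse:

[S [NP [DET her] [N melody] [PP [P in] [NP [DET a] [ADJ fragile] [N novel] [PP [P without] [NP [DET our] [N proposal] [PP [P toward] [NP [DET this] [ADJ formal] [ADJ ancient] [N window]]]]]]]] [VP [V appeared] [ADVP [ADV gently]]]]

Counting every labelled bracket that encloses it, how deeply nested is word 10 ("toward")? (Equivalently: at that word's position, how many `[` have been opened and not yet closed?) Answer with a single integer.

Path from the root down to the word: S → NP → PP → NP → PP → NP → PP → P. That is 8 enclosing brackets.

8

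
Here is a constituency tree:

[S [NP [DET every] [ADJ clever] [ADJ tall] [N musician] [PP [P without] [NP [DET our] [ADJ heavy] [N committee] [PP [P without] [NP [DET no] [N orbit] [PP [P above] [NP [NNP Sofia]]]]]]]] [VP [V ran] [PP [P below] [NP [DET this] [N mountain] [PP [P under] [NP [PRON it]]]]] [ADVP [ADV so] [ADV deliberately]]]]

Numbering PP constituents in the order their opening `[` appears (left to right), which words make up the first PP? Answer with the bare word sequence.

The PP opening brackets appear, in order, over: "without our heavy committee without no orbit above Sofia"; "without no orbit above Sofia"; "above Sofia"; "below this mountain under it"; "under it". The first one spans "without our heavy committee without no orbit above Sofia".

without our heavy committee without no orbit above Sofia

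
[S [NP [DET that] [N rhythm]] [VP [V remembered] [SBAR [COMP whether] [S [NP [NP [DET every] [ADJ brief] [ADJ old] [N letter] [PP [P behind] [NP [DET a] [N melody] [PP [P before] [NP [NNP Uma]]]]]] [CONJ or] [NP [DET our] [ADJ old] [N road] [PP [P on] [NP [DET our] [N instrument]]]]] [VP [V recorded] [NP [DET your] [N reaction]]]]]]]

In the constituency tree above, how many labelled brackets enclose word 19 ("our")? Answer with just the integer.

Path from the root down to the word: S → VP → SBAR → S → NP → NP → PP → NP → DET. That is 9 enclosing brackets.

9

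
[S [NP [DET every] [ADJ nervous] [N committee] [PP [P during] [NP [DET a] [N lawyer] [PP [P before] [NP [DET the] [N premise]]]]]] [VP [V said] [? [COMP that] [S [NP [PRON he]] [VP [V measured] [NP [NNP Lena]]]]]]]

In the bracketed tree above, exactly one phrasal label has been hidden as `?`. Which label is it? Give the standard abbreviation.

SBAR

The `?` node immediately contains: COMP 'that', S. That is the internal structure of a subordinate clause, so the label is SBAR.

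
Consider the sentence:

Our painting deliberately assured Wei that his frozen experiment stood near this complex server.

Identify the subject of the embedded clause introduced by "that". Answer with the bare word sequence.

his frozen experiment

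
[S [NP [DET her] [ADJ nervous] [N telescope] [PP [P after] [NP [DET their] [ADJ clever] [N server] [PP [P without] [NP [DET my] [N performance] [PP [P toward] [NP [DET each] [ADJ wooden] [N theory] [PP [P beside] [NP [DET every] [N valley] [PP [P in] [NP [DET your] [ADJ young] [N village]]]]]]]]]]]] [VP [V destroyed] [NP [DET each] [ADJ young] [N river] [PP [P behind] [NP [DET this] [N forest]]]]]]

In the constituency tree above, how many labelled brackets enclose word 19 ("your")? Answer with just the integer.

13

Counting open brackets not yet closed at "your": [S [NP [PP [NP [PP [NP [PP [NP [PP [NP [PP [NP [DET = 13.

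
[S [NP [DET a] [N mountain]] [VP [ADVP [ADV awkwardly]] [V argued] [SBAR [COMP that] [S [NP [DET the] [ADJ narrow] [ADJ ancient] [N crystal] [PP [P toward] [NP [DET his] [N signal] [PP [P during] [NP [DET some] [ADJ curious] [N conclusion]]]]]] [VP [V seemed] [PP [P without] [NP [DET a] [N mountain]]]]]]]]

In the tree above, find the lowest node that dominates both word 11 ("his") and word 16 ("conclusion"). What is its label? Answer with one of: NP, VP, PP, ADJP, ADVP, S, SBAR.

NP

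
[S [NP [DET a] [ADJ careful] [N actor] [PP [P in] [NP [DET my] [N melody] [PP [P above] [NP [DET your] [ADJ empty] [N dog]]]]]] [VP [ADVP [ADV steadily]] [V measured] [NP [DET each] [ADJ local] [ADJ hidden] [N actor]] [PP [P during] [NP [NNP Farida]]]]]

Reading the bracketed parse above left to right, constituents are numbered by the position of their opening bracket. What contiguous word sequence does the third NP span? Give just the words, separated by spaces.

The NP opening brackets appear, in order, over: "a careful actor in my melody above your empty dog"; "my melody above your empty dog"; "your empty dog"; "each local hidden actor"; "Farida". The third one spans "your empty dog".

your empty dog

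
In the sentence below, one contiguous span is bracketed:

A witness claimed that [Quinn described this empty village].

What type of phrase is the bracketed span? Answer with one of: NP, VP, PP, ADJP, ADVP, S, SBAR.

S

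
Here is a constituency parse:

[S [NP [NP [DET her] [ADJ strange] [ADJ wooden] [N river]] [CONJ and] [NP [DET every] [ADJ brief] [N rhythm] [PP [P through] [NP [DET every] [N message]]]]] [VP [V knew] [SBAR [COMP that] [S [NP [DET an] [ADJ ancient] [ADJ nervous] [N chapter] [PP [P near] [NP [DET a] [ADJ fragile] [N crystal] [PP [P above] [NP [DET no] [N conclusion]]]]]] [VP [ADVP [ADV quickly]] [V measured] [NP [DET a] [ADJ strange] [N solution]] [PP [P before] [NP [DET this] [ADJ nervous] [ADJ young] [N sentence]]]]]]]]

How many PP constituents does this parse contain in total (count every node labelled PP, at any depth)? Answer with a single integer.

4

Listing each PP by its span: [PP through every message]; [PP near a fragile crystal above no conclusion]; [PP above no conclusion]; [PP before this nervous young sentence] — that makes 4.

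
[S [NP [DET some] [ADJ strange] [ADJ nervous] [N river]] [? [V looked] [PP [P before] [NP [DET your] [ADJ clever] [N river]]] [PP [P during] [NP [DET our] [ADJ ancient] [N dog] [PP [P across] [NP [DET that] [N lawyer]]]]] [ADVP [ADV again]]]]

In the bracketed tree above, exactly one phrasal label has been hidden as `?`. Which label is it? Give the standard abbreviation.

VP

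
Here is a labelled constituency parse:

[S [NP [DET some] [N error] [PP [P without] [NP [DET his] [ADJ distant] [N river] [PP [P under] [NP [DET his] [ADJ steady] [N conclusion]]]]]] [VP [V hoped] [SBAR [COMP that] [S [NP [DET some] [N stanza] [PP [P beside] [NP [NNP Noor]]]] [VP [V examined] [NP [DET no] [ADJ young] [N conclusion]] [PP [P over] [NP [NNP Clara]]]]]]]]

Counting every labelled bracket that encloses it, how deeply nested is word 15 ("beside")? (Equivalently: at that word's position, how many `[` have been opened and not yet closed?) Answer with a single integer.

7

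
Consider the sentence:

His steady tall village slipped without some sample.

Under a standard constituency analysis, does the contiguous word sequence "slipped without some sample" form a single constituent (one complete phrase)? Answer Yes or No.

Yes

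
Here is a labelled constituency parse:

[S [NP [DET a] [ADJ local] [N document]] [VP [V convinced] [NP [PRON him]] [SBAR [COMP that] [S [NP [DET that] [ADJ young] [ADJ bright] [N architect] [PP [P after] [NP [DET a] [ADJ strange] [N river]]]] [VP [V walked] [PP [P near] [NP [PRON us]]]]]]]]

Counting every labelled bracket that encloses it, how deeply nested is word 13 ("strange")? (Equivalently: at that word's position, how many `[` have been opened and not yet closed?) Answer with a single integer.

8

Path from the root down to the word: S → VP → SBAR → S → NP → PP → NP → ADJ. That is 8 enclosing brackets.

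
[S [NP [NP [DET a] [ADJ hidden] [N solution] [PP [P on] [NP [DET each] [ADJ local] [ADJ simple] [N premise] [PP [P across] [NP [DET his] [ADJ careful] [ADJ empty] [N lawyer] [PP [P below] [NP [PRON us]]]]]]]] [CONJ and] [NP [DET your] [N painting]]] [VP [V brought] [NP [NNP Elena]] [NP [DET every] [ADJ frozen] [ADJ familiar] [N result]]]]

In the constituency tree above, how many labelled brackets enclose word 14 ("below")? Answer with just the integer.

9

Path from the root down to the word: S → NP → NP → PP → NP → PP → NP → PP → P. That is 9 enclosing brackets.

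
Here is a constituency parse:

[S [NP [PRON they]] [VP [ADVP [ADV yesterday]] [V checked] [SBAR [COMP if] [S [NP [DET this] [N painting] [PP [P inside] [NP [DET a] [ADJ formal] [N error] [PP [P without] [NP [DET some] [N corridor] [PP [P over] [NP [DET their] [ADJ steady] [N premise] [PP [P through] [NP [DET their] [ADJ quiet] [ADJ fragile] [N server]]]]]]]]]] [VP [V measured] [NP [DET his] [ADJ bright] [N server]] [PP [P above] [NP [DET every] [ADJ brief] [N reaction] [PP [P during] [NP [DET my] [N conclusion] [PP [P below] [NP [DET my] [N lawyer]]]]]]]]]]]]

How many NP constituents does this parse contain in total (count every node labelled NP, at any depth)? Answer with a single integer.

10

The NP constituents are: [NP they]; [NP this painting inside a formal error without some corridor over their steady premise through their quiet fragile server]; [NP a formal error without some corridor over their steady premise through their quiet fragile server]; [NP some corridor over their steady premise through their quiet fragile server]; [NP their steady premise through their quiet fragile server]; [NP their quiet fragile server] …. Total: 10.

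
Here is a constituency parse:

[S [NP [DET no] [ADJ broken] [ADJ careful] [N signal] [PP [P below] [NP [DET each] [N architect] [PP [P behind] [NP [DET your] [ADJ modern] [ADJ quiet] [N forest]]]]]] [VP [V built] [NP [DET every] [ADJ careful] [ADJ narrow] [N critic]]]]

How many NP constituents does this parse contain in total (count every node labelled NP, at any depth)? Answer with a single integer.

4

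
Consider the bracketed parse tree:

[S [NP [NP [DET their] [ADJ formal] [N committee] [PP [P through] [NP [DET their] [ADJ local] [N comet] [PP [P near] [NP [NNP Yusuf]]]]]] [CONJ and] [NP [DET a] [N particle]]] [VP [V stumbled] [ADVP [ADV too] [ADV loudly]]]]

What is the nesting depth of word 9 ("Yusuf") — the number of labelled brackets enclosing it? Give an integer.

Path from the root down to the word: S → NP → NP → PP → NP → PP → NP → NNP. That is 8 enclosing brackets.

8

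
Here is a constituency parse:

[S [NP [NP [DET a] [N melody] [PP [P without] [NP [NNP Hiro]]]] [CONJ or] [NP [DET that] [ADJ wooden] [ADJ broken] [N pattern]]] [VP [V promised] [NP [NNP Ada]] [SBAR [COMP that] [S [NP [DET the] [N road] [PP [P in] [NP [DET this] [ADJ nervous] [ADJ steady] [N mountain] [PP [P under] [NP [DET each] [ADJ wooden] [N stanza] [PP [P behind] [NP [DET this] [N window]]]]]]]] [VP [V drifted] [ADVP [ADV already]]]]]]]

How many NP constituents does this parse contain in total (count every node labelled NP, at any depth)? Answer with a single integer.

9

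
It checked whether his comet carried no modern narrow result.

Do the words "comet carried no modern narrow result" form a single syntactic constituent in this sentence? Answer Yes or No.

No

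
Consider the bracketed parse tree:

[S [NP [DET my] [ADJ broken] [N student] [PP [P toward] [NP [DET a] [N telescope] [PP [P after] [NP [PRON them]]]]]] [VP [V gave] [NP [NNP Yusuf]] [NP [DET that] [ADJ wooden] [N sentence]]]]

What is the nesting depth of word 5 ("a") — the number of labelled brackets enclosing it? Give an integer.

The word sits inside DET, which is inside NP, inside PP, inside NP, inside S — 5 brackets in all.

5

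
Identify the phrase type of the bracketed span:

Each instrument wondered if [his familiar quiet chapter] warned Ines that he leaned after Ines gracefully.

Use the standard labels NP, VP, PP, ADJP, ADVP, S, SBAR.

The span is built around the noun "chapter" — a noun phrase (NP).

NP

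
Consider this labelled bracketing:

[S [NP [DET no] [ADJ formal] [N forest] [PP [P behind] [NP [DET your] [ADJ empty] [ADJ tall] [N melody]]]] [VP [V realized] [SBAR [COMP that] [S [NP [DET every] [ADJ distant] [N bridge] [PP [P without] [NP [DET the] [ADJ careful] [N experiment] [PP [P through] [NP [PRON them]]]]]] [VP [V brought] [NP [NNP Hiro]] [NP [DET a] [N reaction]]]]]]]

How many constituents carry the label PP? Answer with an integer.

3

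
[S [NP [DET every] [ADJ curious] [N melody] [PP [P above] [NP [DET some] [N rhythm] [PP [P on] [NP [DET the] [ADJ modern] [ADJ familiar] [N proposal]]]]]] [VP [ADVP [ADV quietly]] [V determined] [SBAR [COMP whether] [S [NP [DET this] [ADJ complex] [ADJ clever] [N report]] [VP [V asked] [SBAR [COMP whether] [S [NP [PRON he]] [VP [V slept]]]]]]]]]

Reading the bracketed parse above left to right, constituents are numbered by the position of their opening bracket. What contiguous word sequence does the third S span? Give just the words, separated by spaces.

The S opening brackets appear, in order, over: "every curious melody above some rhythm on the modern familiar proposal quietly determined whether this complex clever report asked whether he slept"; "this complex clever report asked whether he slept"; "he slept". The third one spans "he slept".

he slept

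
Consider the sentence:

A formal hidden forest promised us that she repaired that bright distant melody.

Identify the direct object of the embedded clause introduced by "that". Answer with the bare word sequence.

that bright distant melody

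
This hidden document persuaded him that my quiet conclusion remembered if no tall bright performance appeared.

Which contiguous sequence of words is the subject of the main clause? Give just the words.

this hidden document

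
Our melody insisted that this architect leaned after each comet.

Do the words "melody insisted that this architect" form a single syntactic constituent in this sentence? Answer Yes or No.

The sequence begins inside the noun phrase "our melody" and ends inside the verb phrase "insisted that this architect leaned after each comet"; it crosses a phrase boundary, so no single node in the tree spans exactly those words.

No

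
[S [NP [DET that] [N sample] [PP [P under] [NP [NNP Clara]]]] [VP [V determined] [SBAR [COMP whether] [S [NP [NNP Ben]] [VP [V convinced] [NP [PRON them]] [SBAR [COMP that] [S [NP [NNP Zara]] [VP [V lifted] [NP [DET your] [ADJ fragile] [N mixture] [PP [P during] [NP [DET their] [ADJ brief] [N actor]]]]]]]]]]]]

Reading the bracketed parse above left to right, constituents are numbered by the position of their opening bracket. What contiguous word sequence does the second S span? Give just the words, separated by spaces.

Ben convinced them that Zara lifted your fragile mixture during their brief actor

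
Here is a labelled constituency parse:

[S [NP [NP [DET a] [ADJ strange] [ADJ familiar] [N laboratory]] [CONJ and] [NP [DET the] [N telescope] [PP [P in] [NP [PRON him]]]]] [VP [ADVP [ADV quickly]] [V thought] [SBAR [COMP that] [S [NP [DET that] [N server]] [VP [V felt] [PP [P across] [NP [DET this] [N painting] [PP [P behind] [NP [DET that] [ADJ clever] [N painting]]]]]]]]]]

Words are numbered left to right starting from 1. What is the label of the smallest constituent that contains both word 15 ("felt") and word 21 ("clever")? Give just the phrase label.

Both words fall inside [VP felt across this painting behind that clever painting] (words 15–22), and no smaller constituent contains them both. Label: VP.

VP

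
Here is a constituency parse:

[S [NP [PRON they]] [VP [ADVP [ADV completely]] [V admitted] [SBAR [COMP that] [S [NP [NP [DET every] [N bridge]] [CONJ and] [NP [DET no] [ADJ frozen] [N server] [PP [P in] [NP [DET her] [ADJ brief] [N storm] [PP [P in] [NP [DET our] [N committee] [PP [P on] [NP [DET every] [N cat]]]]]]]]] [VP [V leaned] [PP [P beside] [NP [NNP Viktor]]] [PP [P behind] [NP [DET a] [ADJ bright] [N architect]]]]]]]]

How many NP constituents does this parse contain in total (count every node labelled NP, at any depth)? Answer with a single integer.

Scanning left to right, an opening `[NP` appears at word positions 1, 5, 5, 8, 12, 16, 19, 23, 25 — 9 in total.

9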